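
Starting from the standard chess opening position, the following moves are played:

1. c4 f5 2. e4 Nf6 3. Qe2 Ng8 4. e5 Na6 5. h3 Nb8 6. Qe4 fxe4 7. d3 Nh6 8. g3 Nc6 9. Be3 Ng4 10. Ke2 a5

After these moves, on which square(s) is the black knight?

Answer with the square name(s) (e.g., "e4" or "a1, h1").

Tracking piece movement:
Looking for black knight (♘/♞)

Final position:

  a b c d e f g h
  ─────────────────
8│♜ · ♝ ♛ ♚ ♝ · ♜│8
7│· ♟ ♟ ♟ ♟ · ♟ ♟│7
6│· · ♞ · · · · ·│6
5│♟ · · · ♙ · · ·│5
4│· · ♙ · ♟ · ♞ ·│4
3│· · · ♙ ♗ · ♙ ♙│3
2│♙ ♙ · · ♔ ♙ · ·│2
1│♖ ♘ · · · ♗ ♘ ♖│1
  ─────────────────
  a b c d e f g h


c6, g4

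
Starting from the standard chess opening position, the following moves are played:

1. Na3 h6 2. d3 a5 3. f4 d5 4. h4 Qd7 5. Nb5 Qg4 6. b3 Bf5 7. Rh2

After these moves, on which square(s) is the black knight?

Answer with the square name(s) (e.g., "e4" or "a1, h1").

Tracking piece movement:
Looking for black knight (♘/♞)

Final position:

  a b c d e f g h
  ─────────────────
8│♜ ♞ · · ♚ ♝ ♞ ♜│8
7│· ♟ ♟ · ♟ ♟ ♟ ·│7
6│· · · · · · · ♟│6
5│♟ ♘ · ♟ · ♝ · ·│5
4│· · · · · ♙ ♛ ♙│4
3│· ♙ · ♙ · · · ·│3
2│♙ · ♙ · ♙ · ♙ ♖│2
1│♖ · ♗ ♕ ♔ ♗ ♘ ·│1
  ─────────────────
  a b c d e f g h


b8, g8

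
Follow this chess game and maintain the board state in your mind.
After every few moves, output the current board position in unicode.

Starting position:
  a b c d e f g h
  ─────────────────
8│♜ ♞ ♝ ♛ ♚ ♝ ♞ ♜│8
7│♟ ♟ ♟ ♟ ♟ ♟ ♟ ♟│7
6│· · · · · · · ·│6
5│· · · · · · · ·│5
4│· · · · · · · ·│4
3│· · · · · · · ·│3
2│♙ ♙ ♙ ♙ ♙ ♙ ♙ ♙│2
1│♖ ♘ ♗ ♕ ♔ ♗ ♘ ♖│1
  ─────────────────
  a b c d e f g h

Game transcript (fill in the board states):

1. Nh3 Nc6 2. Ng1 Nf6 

  a b c d e f g h
  ─────────────────
8│♜ · ♝ ♛ ♚ ♝ · ♜│8
7│♟ ♟ ♟ ♟ ♟ ♟ ♟ ♟│7
6│· · ♞ · · ♞ · ·│6
5│· · · · · · · ·│5
4│· · · · · · · ·│4
3│· · · · · · · ·│3
2│♙ ♙ ♙ ♙ ♙ ♙ ♙ ♙│2
1│♖ ♘ ♗ ♕ ♔ ♗ ♘ ♖│1
  ─────────────────
  a b c d e f g h

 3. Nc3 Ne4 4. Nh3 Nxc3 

  a b c d e f g h
  ─────────────────
8│♜ · ♝ ♛ ♚ ♝ · ♜│8
7│♟ ♟ ♟ ♟ ♟ ♟ ♟ ♟│7
6│· · ♞ · · · · ·│6
5│· · · · · · · ·│5
4│· · · · · · · ·│4
3│· · ♞ · · · · ♘│3
2│♙ ♙ ♙ ♙ ♙ ♙ ♙ ♙│2
1│♖ · ♗ ♕ ♔ ♗ · ♖│1
  ─────────────────
  a b c d e f g h

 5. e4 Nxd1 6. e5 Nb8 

  a b c d e f g h
  ─────────────────
8│♜ ♞ ♝ ♛ ♚ ♝ · ♜│8
7│♟ ♟ ♟ ♟ ♟ ♟ ♟ ♟│7
6│· · · · · · · ·│6
5│· · · · ♙ · · ·│5
4│· · · · · · · ·│4
3│· · · · · · · ♘│3
2│♙ ♙ ♙ ♙ · ♙ ♙ ♙│2
1│♖ · ♗ ♞ ♔ ♗ · ♖│1
  ─────────────────
  a b c d e f g h

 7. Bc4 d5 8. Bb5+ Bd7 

  a b c d e f g h
  ─────────────────
8│♜ ♞ · ♛ ♚ ♝ · ♜│8
7│♟ ♟ ♟ ♝ ♟ ♟ ♟ ♟│7
6│· · · · · · · ·│6
5│· ♗ · ♟ ♙ · · ·│5
4│· · · · · · · ·│4
3│· · · · · · · ♘│3
2│♙ ♙ ♙ ♙ · ♙ ♙ ♙│2
1│♖ · ♗ ♞ ♔ · · ♖│1
  ─────────────────
  a b c d e f g h

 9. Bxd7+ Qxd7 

  a b c d e f g h
  ─────────────────
8│♜ ♞ · · ♚ ♝ · ♜│8
7│♟ ♟ ♟ ♛ ♟ ♟ ♟ ♟│7
6│· · · · · · · ·│6
5│· · · ♟ ♙ · · ·│5
4│· · · · · · · ·│4
3│· · · · · · · ♘│3
2│♙ ♙ ♙ ♙ · ♙ ♙ ♙│2
1│♖ · ♗ ♞ ♔ · · ♖│1
  ─────────────────
  a b c d e f g h


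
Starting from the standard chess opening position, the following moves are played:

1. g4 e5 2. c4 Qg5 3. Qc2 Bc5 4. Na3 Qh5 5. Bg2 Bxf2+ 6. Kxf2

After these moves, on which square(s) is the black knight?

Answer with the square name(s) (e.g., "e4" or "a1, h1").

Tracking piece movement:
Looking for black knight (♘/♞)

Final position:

  a b c d e f g h
  ─────────────────
8│♜ ♞ ♝ · ♚ · ♞ ♜│8
7│♟ ♟ ♟ ♟ · ♟ ♟ ♟│7
6│· · · · · · · ·│6
5│· · · · ♟ · · ♛│5
4│· · ♙ · · · ♙ ·│4
3│♘ · · · · · · ·│3
2│♙ ♙ ♕ ♙ ♙ ♔ ♗ ♙│2
1│♖ · ♗ · · · ♘ ♖│1
  ─────────────────
  a b c d e f g h


b8, g8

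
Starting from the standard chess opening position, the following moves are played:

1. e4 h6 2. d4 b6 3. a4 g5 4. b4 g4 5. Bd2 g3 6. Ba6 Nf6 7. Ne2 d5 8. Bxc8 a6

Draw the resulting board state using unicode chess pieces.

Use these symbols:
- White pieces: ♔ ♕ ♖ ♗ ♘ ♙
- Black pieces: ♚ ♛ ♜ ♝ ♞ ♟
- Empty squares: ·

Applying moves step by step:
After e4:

♜ ♞ ♝ ♛ ♚ ♝ ♞ ♜
♟ ♟ ♟ ♟ ♟ ♟ ♟ ♟
· · · · · · · ·
· · · · · · · ·
· · · · ♙ · · ·
· · · · · · · ·
♙ ♙ ♙ ♙ · ♙ ♙ ♙
♖ ♘ ♗ ♕ ♔ ♗ ♘ ♖


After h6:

♜ ♞ ♝ ♛ ♚ ♝ ♞ ♜
♟ ♟ ♟ ♟ ♟ ♟ ♟ ·
· · · · · · · ♟
· · · · · · · ·
· · · · ♙ · · ·
· · · · · · · ·
♙ ♙ ♙ ♙ · ♙ ♙ ♙
♖ ♘ ♗ ♕ ♔ ♗ ♘ ♖


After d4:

♜ ♞ ♝ ♛ ♚ ♝ ♞ ♜
♟ ♟ ♟ ♟ ♟ ♟ ♟ ·
· · · · · · · ♟
· · · · · · · ·
· · · ♙ ♙ · · ·
· · · · · · · ·
♙ ♙ ♙ · · ♙ ♙ ♙
♖ ♘ ♗ ♕ ♔ ♗ ♘ ♖


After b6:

♜ ♞ ♝ ♛ ♚ ♝ ♞ ♜
♟ · ♟ ♟ ♟ ♟ ♟ ·
· ♟ · · · · · ♟
· · · · · · · ·
· · · ♙ ♙ · · ·
· · · · · · · ·
♙ ♙ ♙ · · ♙ ♙ ♙
♖ ♘ ♗ ♕ ♔ ♗ ♘ ♖


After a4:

♜ ♞ ♝ ♛ ♚ ♝ ♞ ♜
♟ · ♟ ♟ ♟ ♟ ♟ ·
· ♟ · · · · · ♟
· · · · · · · ·
♙ · · ♙ ♙ · · ·
· · · · · · · ·
· ♙ ♙ · · ♙ ♙ ♙
♖ ♘ ♗ ♕ ♔ ♗ ♘ ♖


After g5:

♜ ♞ ♝ ♛ ♚ ♝ ♞ ♜
♟ · ♟ ♟ ♟ ♟ · ·
· ♟ · · · · · ♟
· · · · · · ♟ ·
♙ · · ♙ ♙ · · ·
· · · · · · · ·
· ♙ ♙ · · ♙ ♙ ♙
♖ ♘ ♗ ♕ ♔ ♗ ♘ ♖


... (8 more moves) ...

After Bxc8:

♜ ♞ ♗ ♛ ♚ ♝ · ♜
♟ · ♟ · ♟ ♟ · ·
· ♟ · · · ♞ · ♟
· · · ♟ · · · ·
♙ ♙ · ♙ ♙ · · ·
· · · · · · ♟ ·
· · ♙ ♗ ♘ ♙ ♙ ♙
♖ ♘ · ♕ ♔ · · ♖


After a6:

♜ ♞ ♗ ♛ ♚ ♝ · ♜
· · ♟ · ♟ ♟ · ·
♟ ♟ · · · ♞ · ♟
· · · ♟ · · · ·
♙ ♙ · ♙ ♙ · · ·
· · · · · · ♟ ·
· · ♙ ♗ ♘ ♙ ♙ ♙
♖ ♘ · ♕ ♔ · · ♖



  a b c d e f g h
  ─────────────────
8│♜ ♞ ♗ ♛ ♚ ♝ · ♜│8
7│· · ♟ · ♟ ♟ · ·│7
6│♟ ♟ · · · ♞ · ♟│6
5│· · · ♟ · · · ·│5
4│♙ ♙ · ♙ ♙ · · ·│4
3│· · · · · · ♟ ·│3
2│· · ♙ ♗ ♘ ♙ ♙ ♙│2
1│♖ ♘ · ♕ ♔ · · ♖│1
  ─────────────────
  a b c d e f g h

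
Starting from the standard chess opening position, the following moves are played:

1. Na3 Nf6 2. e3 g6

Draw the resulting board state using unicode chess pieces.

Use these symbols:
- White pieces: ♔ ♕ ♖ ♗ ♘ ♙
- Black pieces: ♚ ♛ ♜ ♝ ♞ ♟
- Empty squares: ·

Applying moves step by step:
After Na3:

♜ ♞ ♝ ♛ ♚ ♝ ♞ ♜
♟ ♟ ♟ ♟ ♟ ♟ ♟ ♟
· · · · · · · ·
· · · · · · · ·
· · · · · · · ·
♘ · · · · · · ·
♙ ♙ ♙ ♙ ♙ ♙ ♙ ♙
♖ · ♗ ♕ ♔ ♗ ♘ ♖


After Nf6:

♜ ♞ ♝ ♛ ♚ ♝ · ♜
♟ ♟ ♟ ♟ ♟ ♟ ♟ ♟
· · · · · ♞ · ·
· · · · · · · ·
· · · · · · · ·
♘ · · · · · · ·
♙ ♙ ♙ ♙ ♙ ♙ ♙ ♙
♖ · ♗ ♕ ♔ ♗ ♘ ♖


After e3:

♜ ♞ ♝ ♛ ♚ ♝ · ♜
♟ ♟ ♟ ♟ ♟ ♟ ♟ ♟
· · · · · ♞ · ·
· · · · · · · ·
· · · · · · · ·
♘ · · · ♙ · · ·
♙ ♙ ♙ ♙ · ♙ ♙ ♙
♖ · ♗ ♕ ♔ ♗ ♘ ♖


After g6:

♜ ♞ ♝ ♛ ♚ ♝ · ♜
♟ ♟ ♟ ♟ ♟ ♟ · ♟
· · · · · ♞ ♟ ·
· · · · · · · ·
· · · · · · · ·
♘ · · · ♙ · · ·
♙ ♙ ♙ ♙ · ♙ ♙ ♙
♖ · ♗ ♕ ♔ ♗ ♘ ♖



  a b c d e f g h
  ─────────────────
8│♜ ♞ ♝ ♛ ♚ ♝ · ♜│8
7│♟ ♟ ♟ ♟ ♟ ♟ · ♟│7
6│· · · · · ♞ ♟ ·│6
5│· · · · · · · ·│5
4│· · · · · · · ·│4
3│♘ · · · ♙ · · ·│3
2│♙ ♙ ♙ ♙ · ♙ ♙ ♙│2
1│♖ · ♗ ♕ ♔ ♗ ♘ ♖│1
  ─────────────────
  a b c d e f g h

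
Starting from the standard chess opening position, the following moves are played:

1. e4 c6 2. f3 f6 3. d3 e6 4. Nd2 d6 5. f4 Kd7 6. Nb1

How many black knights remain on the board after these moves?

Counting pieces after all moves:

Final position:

  a b c d e f g h
  ─────────────────
8│♜ ♞ ♝ ♛ · ♝ ♞ ♜│8
7│♟ ♟ · ♚ · · ♟ ♟│7
6│· · ♟ ♟ ♟ ♟ · ·│6
5│· · · · · · · ·│5
4│· · · · ♙ ♙ · ·│4
3│· · · ♙ · · · ·│3
2│♙ ♙ ♙ · · · ♙ ♙│2
1│♖ ♘ ♗ ♕ ♔ ♗ ♘ ♖│1
  ─────────────────
  a b c d e f g h


2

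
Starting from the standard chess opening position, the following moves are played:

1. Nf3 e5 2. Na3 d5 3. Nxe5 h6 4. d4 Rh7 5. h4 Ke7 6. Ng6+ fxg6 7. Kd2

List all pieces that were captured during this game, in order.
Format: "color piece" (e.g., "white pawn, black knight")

Tracking captures:
  Nxe5: captured black pawn
  fxg6: captured white knight

black pawn, white knight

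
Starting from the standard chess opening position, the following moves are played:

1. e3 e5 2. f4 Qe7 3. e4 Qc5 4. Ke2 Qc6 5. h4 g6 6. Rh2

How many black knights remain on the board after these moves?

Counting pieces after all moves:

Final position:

  a b c d e f g h
  ─────────────────
8│♜ ♞ ♝ · ♚ ♝ ♞ ♜│8
7│♟ ♟ ♟ ♟ · ♟ · ♟│7
6│· · ♛ · · · ♟ ·│6
5│· · · · ♟ · · ·│5
4│· · · · ♙ ♙ · ♙│4
3│· · · · · · · ·│3
2│♙ ♙ ♙ ♙ ♔ · ♙ ♖│2
1│♖ ♘ ♗ ♕ · ♗ ♘ ·│1
  ─────────────────
  a b c d e f g h


2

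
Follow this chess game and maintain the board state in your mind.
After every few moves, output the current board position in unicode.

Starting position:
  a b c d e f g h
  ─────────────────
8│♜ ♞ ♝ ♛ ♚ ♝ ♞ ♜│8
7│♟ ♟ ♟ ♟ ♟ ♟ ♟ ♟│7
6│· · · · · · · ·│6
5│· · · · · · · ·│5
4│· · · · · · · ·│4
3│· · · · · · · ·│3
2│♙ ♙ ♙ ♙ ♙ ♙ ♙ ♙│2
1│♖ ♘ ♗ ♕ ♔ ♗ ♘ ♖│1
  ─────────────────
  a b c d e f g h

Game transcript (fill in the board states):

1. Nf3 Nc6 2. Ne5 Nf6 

  a b c d e f g h
  ─────────────────
8│♜ · ♝ ♛ ♚ ♝ · ♜│8
7│♟ ♟ ♟ ♟ ♟ ♟ ♟ ♟│7
6│· · ♞ · · ♞ · ·│6
5│· · · · ♘ · · ·│5
4│· · · · · · · ·│4
3│· · · · · · · ·│3
2│♙ ♙ ♙ ♙ ♙ ♙ ♙ ♙│2
1│♖ ♘ ♗ ♕ ♔ ♗ · ♖│1
  ─────────────────
  a b c d e f g h

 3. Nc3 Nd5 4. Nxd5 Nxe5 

  a b c d e f g h
  ─────────────────
8│♜ · ♝ ♛ ♚ ♝ · ♜│8
7│♟ ♟ ♟ ♟ ♟ ♟ ♟ ♟│7
6│· · · · · · · ·│6
5│· · · ♘ ♞ · · ·│5
4│· · · · · · · ·│4
3│· · · · · · · ·│3
2│♙ ♙ ♙ ♙ ♙ ♙ ♙ ♙│2
1│♖ · ♗ ♕ ♔ ♗ · ♖│1
  ─────────────────
  a b c d e f g h

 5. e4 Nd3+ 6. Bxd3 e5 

  a b c d e f g h
  ─────────────────
8│♜ · ♝ ♛ ♚ ♝ · ♜│8
7│♟ ♟ ♟ ♟ · ♟ ♟ ♟│7
6│· · · · · · · ·│6
5│· · · ♘ ♟ · · ·│5
4│· · · · ♙ · · ·│4
3│· · · ♗ · · · ·│3
2│♙ ♙ ♙ ♙ · ♙ ♙ ♙│2
1│♖ · ♗ ♕ ♔ · · ♖│1
  ─────────────────
  a b c d e f g h

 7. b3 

  a b c d e f g h
  ─────────────────
8│♜ · ♝ ♛ ♚ ♝ · ♜│8
7│♟ ♟ ♟ ♟ · ♟ ♟ ♟│7
6│· · · · · · · ·│6
5│· · · ♘ ♟ · · ·│5
4│· · · · ♙ · · ·│4
3│· ♙ · ♗ · · · ·│3
2│♙ · ♙ ♙ · ♙ ♙ ♙│2
1│♖ · ♗ ♕ ♔ · · ♖│1
  ─────────────────
  a b c d e f g h


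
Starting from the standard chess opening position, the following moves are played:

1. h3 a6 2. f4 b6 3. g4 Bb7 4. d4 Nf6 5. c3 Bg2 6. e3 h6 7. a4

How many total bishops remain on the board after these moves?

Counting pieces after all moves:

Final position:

  a b c d e f g h
  ─────────────────
8│♜ ♞ · ♛ ♚ ♝ · ♜│8
7│· · ♟ ♟ ♟ ♟ ♟ ·│7
6│♟ ♟ · · · ♞ · ♟│6
5│· · · · · · · ·│5
4│♙ · · ♙ · ♙ ♙ ·│4
3│· · ♙ · ♙ · · ♙│3
2│· ♙ · · · · ♝ ·│2
1│♖ ♘ ♗ ♕ ♔ ♗ ♘ ♖│1
  ─────────────────
  a b c d e f g h


4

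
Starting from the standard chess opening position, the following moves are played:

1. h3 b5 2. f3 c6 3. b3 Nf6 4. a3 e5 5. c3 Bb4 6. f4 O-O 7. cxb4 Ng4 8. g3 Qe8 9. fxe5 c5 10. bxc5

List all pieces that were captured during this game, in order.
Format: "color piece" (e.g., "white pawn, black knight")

Tracking captures:
  cxb4: captured black bishop
  fxe5: captured black pawn
  bxc5: captured black pawn

black bishop, black pawn, black pawn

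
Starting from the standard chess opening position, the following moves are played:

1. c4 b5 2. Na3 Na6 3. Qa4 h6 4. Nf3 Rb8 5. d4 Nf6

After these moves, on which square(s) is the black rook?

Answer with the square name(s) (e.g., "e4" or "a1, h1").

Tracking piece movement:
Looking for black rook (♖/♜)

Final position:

  a b c d e f g h
  ─────────────────
8│· ♜ ♝ ♛ ♚ ♝ · ♜│8
7│♟ · ♟ ♟ ♟ ♟ ♟ ·│7
6│♞ · · · · ♞ · ♟│6
5│· ♟ · · · · · ·│5
4│♕ · ♙ ♙ · · · ·│4
3│♘ · · · · ♘ · ·│3
2│♙ ♙ · · ♙ ♙ ♙ ♙│2
1│♖ · ♗ · ♔ ♗ · ♖│1
  ─────────────────
  a b c d e f g h


b8, h8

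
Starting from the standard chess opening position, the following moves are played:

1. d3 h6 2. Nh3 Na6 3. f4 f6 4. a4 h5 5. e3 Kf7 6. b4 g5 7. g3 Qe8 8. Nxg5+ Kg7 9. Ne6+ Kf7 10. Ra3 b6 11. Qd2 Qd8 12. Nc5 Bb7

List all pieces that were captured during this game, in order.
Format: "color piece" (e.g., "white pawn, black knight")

Tracking captures:
  Nxg5+: captured black pawn

black pawn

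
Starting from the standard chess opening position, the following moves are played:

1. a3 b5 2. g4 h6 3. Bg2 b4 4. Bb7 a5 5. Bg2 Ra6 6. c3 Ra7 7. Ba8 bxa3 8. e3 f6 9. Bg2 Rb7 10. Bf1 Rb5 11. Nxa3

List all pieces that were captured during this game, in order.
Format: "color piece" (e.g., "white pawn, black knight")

Tracking captures:
  bxa3: captured white pawn
  Nxa3: captured black pawn

white pawn, black pawn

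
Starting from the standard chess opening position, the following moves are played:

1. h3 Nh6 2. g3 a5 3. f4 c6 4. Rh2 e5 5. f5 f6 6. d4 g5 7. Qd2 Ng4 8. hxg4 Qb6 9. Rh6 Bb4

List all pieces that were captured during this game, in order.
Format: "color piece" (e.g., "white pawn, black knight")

Tracking captures:
  hxg4: captured black knight

black knight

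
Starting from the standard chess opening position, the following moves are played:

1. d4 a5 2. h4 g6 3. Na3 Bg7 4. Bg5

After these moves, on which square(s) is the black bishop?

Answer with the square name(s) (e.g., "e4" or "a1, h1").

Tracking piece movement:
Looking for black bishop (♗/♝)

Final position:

  a b c d e f g h
  ─────────────────
8│♜ ♞ ♝ ♛ ♚ · ♞ ♜│8
7│· ♟ ♟ ♟ ♟ ♟ ♝ ♟│7
6│· · · · · · ♟ ·│6
5│♟ · · · · · ♗ ·│5
4│· · · ♙ · · · ♙│4
3│♘ · · · · · · ·│3
2│♙ ♙ ♙ · ♙ ♙ ♙ ·│2
1│♖ · · ♕ ♔ ♗ ♘ ♖│1
  ─────────────────
  a b c d e f g h


c8, g7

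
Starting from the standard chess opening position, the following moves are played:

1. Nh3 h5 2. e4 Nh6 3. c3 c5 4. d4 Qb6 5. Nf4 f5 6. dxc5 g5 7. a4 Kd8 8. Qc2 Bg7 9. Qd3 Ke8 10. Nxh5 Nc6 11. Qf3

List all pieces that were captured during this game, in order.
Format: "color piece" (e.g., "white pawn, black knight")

Tracking captures:
  dxc5: captured black pawn
  Nxh5: captured black pawn

black pawn, black pawn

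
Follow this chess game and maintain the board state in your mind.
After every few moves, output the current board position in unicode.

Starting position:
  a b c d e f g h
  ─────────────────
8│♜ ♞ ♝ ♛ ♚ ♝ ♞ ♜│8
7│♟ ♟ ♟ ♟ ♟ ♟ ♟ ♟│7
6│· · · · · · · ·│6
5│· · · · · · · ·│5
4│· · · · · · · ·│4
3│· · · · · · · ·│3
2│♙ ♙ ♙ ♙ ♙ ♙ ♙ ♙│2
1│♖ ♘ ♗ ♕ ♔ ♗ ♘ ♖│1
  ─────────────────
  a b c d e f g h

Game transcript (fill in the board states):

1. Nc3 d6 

  a b c d e f g h
  ─────────────────
8│♜ ♞ ♝ ♛ ♚ ♝ ♞ ♜│8
7│♟ ♟ ♟ · ♟ ♟ ♟ ♟│7
6│· · · ♟ · · · ·│6
5│· · · · · · · ·│5
4│· · · · · · · ·│4
3│· · ♘ · · · · ·│3
2│♙ ♙ ♙ ♙ ♙ ♙ ♙ ♙│2
1│♖ · ♗ ♕ ♔ ♗ ♘ ♖│1
  ─────────────────
  a b c d e f g h

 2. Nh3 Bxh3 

  a b c d e f g h
  ─────────────────
8│♜ ♞ · ♛ ♚ ♝ ♞ ♜│8
7│♟ ♟ ♟ · ♟ ♟ ♟ ♟│7
6│· · · ♟ · · · ·│6
5│· · · · · · · ·│5
4│· · · · · · · ·│4
3│· · ♘ · · · · ♝│3
2│♙ ♙ ♙ ♙ ♙ ♙ ♙ ♙│2
1│♖ · ♗ ♕ ♔ ♗ · ♖│1
  ─────────────────
  a b c d e f g h

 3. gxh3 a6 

  a b c d e f g h
  ─────────────────
8│♜ ♞ · ♛ ♚ ♝ ♞ ♜│8
7│· ♟ ♟ · ♟ ♟ ♟ ♟│7
6│♟ · · ♟ · · · ·│6
5│· · · · · · · ·│5
4│· · · · · · · ·│4
3│· · ♘ · · · · ♙│3
2│♙ ♙ ♙ ♙ ♙ ♙ · ♙│2
1│♖ · ♗ ♕ ♔ ♗ · ♖│1
  ─────────────────
  a b c d e f g h

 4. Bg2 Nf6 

  a b c d e f g h
  ─────────────────
8│♜ ♞ · ♛ ♚ ♝ · ♜│8
7│· ♟ ♟ · ♟ ♟ ♟ ♟│7
6│♟ · · ♟ · ♞ · ·│6
5│· · · · · · · ·│5
4│· · · · · · · ·│4
3│· · ♘ · · · · ♙│3
2│♙ ♙ ♙ ♙ ♙ ♙ ♗ ♙│2
1│♖ · ♗ ♕ ♔ · · ♖│1
  ─────────────────
  a b c d e f g h

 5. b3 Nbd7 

  a b c d e f g h
  ─────────────────
8│♜ · · ♛ ♚ ♝ · ♜│8
7│· ♟ ♟ ♞ ♟ ♟ ♟ ♟│7
6│♟ · · ♟ · ♞ · ·│6
5│· · · · · · · ·│5
4│· · · · · · · ·│4
3│· ♙ ♘ · · · · ♙│3
2│♙ · ♙ ♙ ♙ ♙ ♗ ♙│2
1│♖ · ♗ ♕ ♔ · · ♖│1
  ─────────────────
  a b c d e f g h



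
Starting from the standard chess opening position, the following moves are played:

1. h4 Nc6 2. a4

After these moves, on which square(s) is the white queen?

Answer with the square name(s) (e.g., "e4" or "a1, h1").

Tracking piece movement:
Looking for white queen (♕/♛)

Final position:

  a b c d e f g h
  ─────────────────
8│♜ · ♝ ♛ ♚ ♝ ♞ ♜│8
7│♟ ♟ ♟ ♟ ♟ ♟ ♟ ♟│7
6│· · ♞ · · · · ·│6
5│· · · · · · · ·│5
4│♙ · · · · · · ♙│4
3│· · · · · · · ·│3
2│· ♙ ♙ ♙ ♙ ♙ ♙ ·│2
1│♖ ♘ ♗ ♕ ♔ ♗ ♘ ♖│1
  ─────────────────
  a b c d e f g h


d1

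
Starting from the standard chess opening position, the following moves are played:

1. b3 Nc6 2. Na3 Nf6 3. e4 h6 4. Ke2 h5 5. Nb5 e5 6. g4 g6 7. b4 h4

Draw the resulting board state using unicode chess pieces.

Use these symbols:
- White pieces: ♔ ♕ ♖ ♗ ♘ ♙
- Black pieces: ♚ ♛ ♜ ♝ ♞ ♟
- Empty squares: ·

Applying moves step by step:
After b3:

♜ ♞ ♝ ♛ ♚ ♝ ♞ ♜
♟ ♟ ♟ ♟ ♟ ♟ ♟ ♟
· · · · · · · ·
· · · · · · · ·
· · · · · · · ·
· ♙ · · · · · ·
♙ · ♙ ♙ ♙ ♙ ♙ ♙
♖ ♘ ♗ ♕ ♔ ♗ ♘ ♖


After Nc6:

♜ · ♝ ♛ ♚ ♝ ♞ ♜
♟ ♟ ♟ ♟ ♟ ♟ ♟ ♟
· · ♞ · · · · ·
· · · · · · · ·
· · · · · · · ·
· ♙ · · · · · ·
♙ · ♙ ♙ ♙ ♙ ♙ ♙
♖ ♘ ♗ ♕ ♔ ♗ ♘ ♖


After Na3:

♜ · ♝ ♛ ♚ ♝ ♞ ♜
♟ ♟ ♟ ♟ ♟ ♟ ♟ ♟
· · ♞ · · · · ·
· · · · · · · ·
· · · · · · · ·
♘ ♙ · · · · · ·
♙ · ♙ ♙ ♙ ♙ ♙ ♙
♖ · ♗ ♕ ♔ ♗ ♘ ♖


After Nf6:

♜ · ♝ ♛ ♚ ♝ · ♜
♟ ♟ ♟ ♟ ♟ ♟ ♟ ♟
· · ♞ · · ♞ · ·
· · · · · · · ·
· · · · · · · ·
♘ ♙ · · · · · ·
♙ · ♙ ♙ ♙ ♙ ♙ ♙
♖ · ♗ ♕ ♔ ♗ ♘ ♖


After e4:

♜ · ♝ ♛ ♚ ♝ · ♜
♟ ♟ ♟ ♟ ♟ ♟ ♟ ♟
· · ♞ · · ♞ · ·
· · · · · · · ·
· · · · ♙ · · ·
♘ ♙ · · · · · ·
♙ · ♙ ♙ · ♙ ♙ ♙
♖ · ♗ ♕ ♔ ♗ ♘ ♖


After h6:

♜ · ♝ ♛ ♚ ♝ · ♜
♟ ♟ ♟ ♟ ♟ ♟ ♟ ·
· · ♞ · · ♞ · ♟
· · · · · · · ·
· · · · ♙ · · ·
♘ ♙ · · · · · ·
♙ · ♙ ♙ · ♙ ♙ ♙
♖ · ♗ ♕ ♔ ♗ ♘ ♖


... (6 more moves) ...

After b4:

♜ · ♝ ♛ ♚ ♝ · ♜
♟ ♟ ♟ ♟ · ♟ · ·
· · ♞ · · ♞ ♟ ·
· ♘ · · ♟ · · ♟
· ♙ · · ♙ · ♙ ·
· · · · · · · ·
♙ · ♙ ♙ ♔ ♙ · ♙
♖ · ♗ ♕ · ♗ ♘ ♖


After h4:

♜ · ♝ ♛ ♚ ♝ · ♜
♟ ♟ ♟ ♟ · ♟ · ·
· · ♞ · · ♞ ♟ ·
· ♘ · · ♟ · · ·
· ♙ · · ♙ · ♙ ♟
· · · · · · · ·
♙ · ♙ ♙ ♔ ♙ · ♙
♖ · ♗ ♕ · ♗ ♘ ♖



  a b c d e f g h
  ─────────────────
8│♜ · ♝ ♛ ♚ ♝ · ♜│8
7│♟ ♟ ♟ ♟ · ♟ · ·│7
6│· · ♞ · · ♞ ♟ ·│6
5│· ♘ · · ♟ · · ·│5
4│· ♙ · · ♙ · ♙ ♟│4
3│· · · · · · · ·│3
2│♙ · ♙ ♙ ♔ ♙ · ♙│2
1│♖ · ♗ ♕ · ♗ ♘ ♖│1
  ─────────────────
  a b c d e f g h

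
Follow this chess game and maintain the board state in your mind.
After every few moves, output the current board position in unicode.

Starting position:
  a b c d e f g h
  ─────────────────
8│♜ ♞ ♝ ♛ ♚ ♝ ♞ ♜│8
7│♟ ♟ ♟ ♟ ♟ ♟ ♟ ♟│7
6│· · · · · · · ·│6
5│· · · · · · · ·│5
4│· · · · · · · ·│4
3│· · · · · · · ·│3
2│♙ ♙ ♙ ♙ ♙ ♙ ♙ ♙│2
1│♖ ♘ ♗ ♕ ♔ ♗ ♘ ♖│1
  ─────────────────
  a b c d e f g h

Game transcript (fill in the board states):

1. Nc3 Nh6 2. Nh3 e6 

  a b c d e f g h
  ─────────────────
8│♜ ♞ ♝ ♛ ♚ ♝ · ♜│8
7│♟ ♟ ♟ ♟ · ♟ ♟ ♟│7
6│· · · · ♟ · · ♞│6
5│· · · · · · · ·│5
4│· · · · · · · ·│4
3│· · ♘ · · · · ♘│3
2│♙ ♙ ♙ ♙ ♙ ♙ ♙ ♙│2
1│♖ · ♗ ♕ ♔ ♗ · ♖│1
  ─────────────────
  a b c d e f g h

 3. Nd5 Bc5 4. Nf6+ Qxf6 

  a b c d e f g h
  ─────────────────
8│♜ ♞ ♝ · ♚ · · ♜│8
7│♟ ♟ ♟ ♟ · ♟ ♟ ♟│7
6│· · · · ♟ ♛ · ♞│6
5│· · ♝ · · · · ·│5
4│· · · · · · · ·│4
3│· · · · · · · ♘│3
2│♙ ♙ ♙ ♙ ♙ ♙ ♙ ♙│2
1│♖ · ♗ ♕ ♔ ♗ · ♖│1
  ─────────────────
  a b c d e f g h

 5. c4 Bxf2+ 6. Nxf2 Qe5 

  a b c d e f g h
  ─────────────────
8│♜ ♞ ♝ · ♚ · · ♜│8
7│♟ ♟ ♟ ♟ · ♟ ♟ ♟│7
6│· · · · ♟ · · ♞│6
5│· · · · ♛ · · ·│5
4│· · ♙ · · · · ·│4
3│· · · · · · · ·│3
2│♙ ♙ · ♙ ♙ ♘ ♙ ♙│2
1│♖ · ♗ ♕ ♔ ♗ · ♖│1
  ─────────────────
  a b c d e f g h

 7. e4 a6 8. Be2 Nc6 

  a b c d e f g h
  ─────────────────
8│♜ · ♝ · ♚ · · ♜│8
7│· ♟ ♟ ♟ · ♟ ♟ ♟│7
6│♟ · ♞ · ♟ · · ♞│6
5│· · · · ♛ · · ·│5
4│· · ♙ · ♙ · · ·│4
3│· · · · · · · ·│3
2│♙ ♙ · ♙ ♗ ♘ ♙ ♙│2
1│♖ · ♗ ♕ ♔ · · ♖│1
  ─────────────────
  a b c d e f g h

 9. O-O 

  a b c d e f g h
  ─────────────────
8│♜ · ♝ · ♚ · · ♜│8
7│· ♟ ♟ ♟ · ♟ ♟ ♟│7
6│♟ · ♞ · ♟ · · ♞│6
5│· · · · ♛ · · ·│5
4│· · ♙ · ♙ · · ·│4
3│· · · · · · · ·│3
2│♙ ♙ · ♙ ♗ ♘ ♙ ♙│2
1│♖ · ♗ ♕ · ♖ ♔ ·│1
  ─────────────────
  a b c d e f g h


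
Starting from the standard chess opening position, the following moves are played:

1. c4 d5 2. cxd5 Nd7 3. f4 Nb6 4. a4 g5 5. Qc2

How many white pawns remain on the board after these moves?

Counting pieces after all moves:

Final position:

  a b c d e f g h
  ─────────────────
8│♜ · ♝ ♛ ♚ ♝ ♞ ♜│8
7│♟ ♟ ♟ · ♟ ♟ · ♟│7
6│· ♞ · · · · · ·│6
5│· · · ♙ · · ♟ ·│5
4│♙ · · · · ♙ · ·│4
3│· · · · · · · ·│3
2│· ♙ ♕ ♙ ♙ · ♙ ♙│2
1│♖ ♘ ♗ · ♔ ♗ ♘ ♖│1
  ─────────────────
  a b c d e f g h


8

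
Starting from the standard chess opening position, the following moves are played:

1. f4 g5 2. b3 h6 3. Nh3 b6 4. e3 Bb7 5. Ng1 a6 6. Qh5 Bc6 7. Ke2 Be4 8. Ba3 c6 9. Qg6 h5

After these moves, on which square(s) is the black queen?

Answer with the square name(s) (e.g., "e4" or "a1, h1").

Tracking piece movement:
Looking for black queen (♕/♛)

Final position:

  a b c d e f g h
  ─────────────────
8│♜ ♞ · ♛ ♚ ♝ ♞ ♜│8
7│· · · ♟ ♟ ♟ · ·│7
6│♟ ♟ ♟ · · · ♕ ·│6
5│· · · · · · ♟ ♟│5
4│· · · · ♝ ♙ · ·│4
3│♗ ♙ · · ♙ · · ·│3
2│♙ · ♙ ♙ ♔ · ♙ ♙│2
1│♖ ♘ · · · ♗ ♘ ♖│1
  ─────────────────
  a b c d e f g h


d8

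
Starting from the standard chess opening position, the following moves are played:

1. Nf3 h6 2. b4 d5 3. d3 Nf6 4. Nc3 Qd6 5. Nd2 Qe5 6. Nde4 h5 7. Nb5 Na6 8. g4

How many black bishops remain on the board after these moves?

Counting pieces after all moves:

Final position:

  a b c d e f g h
  ─────────────────
8│♜ · ♝ · ♚ ♝ · ♜│8
7│♟ ♟ ♟ · ♟ ♟ ♟ ·│7
6│♞ · · · · ♞ · ·│6
5│· ♘ · ♟ ♛ · · ♟│5
4│· ♙ · · ♘ · ♙ ·│4
3│· · · ♙ · · · ·│3
2│♙ · ♙ · ♙ ♙ · ♙│2
1│♖ · ♗ ♕ ♔ ♗ · ♖│1
  ─────────────────
  a b c d e f g h


2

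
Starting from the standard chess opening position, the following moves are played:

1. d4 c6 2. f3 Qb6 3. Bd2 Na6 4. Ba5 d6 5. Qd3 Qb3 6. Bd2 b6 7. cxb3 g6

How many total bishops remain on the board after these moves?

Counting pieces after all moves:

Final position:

  a b c d e f g h
  ─────────────────
8│♜ · ♝ · ♚ ♝ ♞ ♜│8
7│♟ · · · ♟ ♟ · ♟│7
6│♞ ♟ ♟ ♟ · · ♟ ·│6
5│· · · · · · · ·│5
4│· · · ♙ · · · ·│4
3│· ♙ · ♕ · ♙ · ·│3
2│♙ ♙ · ♗ ♙ · ♙ ♙│2
1│♖ ♘ · · ♔ ♗ ♘ ♖│1
  ─────────────────
  a b c d e f g h


4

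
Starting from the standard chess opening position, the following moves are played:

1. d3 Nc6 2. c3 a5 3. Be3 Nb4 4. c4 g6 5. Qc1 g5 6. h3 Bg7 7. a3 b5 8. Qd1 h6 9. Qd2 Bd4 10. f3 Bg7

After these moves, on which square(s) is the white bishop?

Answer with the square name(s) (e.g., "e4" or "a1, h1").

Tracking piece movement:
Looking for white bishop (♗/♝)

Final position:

  a b c d e f g h
  ─────────────────
8│♜ · ♝ ♛ ♚ · ♞ ♜│8
7│· · ♟ ♟ ♟ ♟ ♝ ·│7
6│· · · · · · · ♟│6
5│♟ ♟ · · · · ♟ ·│5
4│· ♞ ♙ · · · · ·│4
3│♙ · · ♙ ♗ ♙ · ♙│3
2│· ♙ · ♕ ♙ · ♙ ·│2
1│♖ ♘ · · ♔ ♗ ♘ ♖│1
  ─────────────────
  a b c d e f g h


e3, f1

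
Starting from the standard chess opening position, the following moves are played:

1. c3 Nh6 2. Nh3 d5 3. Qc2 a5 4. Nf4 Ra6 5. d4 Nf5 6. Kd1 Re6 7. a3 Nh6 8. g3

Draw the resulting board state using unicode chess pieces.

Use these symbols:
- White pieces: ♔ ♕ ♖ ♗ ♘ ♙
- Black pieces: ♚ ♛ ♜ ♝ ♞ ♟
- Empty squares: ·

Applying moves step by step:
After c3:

♜ ♞ ♝ ♛ ♚ ♝ ♞ ♜
♟ ♟ ♟ ♟ ♟ ♟ ♟ ♟
· · · · · · · ·
· · · · · · · ·
· · · · · · · ·
· · ♙ · · · · ·
♙ ♙ · ♙ ♙ ♙ ♙ ♙
♖ ♘ ♗ ♕ ♔ ♗ ♘ ♖


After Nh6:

♜ ♞ ♝ ♛ ♚ ♝ · ♜
♟ ♟ ♟ ♟ ♟ ♟ ♟ ♟
· · · · · · · ♞
· · · · · · · ·
· · · · · · · ·
· · ♙ · · · · ·
♙ ♙ · ♙ ♙ ♙ ♙ ♙
♖ ♘ ♗ ♕ ♔ ♗ ♘ ♖


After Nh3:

♜ ♞ ♝ ♛ ♚ ♝ · ♜
♟ ♟ ♟ ♟ ♟ ♟ ♟ ♟
· · · · · · · ♞
· · · · · · · ·
· · · · · · · ·
· · ♙ · · · · ♘
♙ ♙ · ♙ ♙ ♙ ♙ ♙
♖ ♘ ♗ ♕ ♔ ♗ · ♖


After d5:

♜ ♞ ♝ ♛ ♚ ♝ · ♜
♟ ♟ ♟ · ♟ ♟ ♟ ♟
· · · · · · · ♞
· · · ♟ · · · ·
· · · · · · · ·
· · ♙ · · · · ♘
♙ ♙ · ♙ ♙ ♙ ♙ ♙
♖ ♘ ♗ ♕ ♔ ♗ · ♖


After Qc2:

♜ ♞ ♝ ♛ ♚ ♝ · ♜
♟ ♟ ♟ · ♟ ♟ ♟ ♟
· · · · · · · ♞
· · · ♟ · · · ·
· · · · · · · ·
· · ♙ · · · · ♘
♙ ♙ ♕ ♙ ♙ ♙ ♙ ♙
♖ ♘ ♗ · ♔ ♗ · ♖


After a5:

♜ ♞ ♝ ♛ ♚ ♝ · ♜
· ♟ ♟ · ♟ ♟ ♟ ♟
· · · · · · · ♞
♟ · · ♟ · · · ·
· · · · · · · ·
· · ♙ · · · · ♘
♙ ♙ ♕ ♙ ♙ ♙ ♙ ♙
♖ ♘ ♗ · ♔ ♗ · ♖


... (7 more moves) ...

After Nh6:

· ♞ ♝ ♛ ♚ ♝ · ♜
· ♟ ♟ · ♟ ♟ ♟ ♟
· · · · ♜ · · ♞
♟ · · ♟ · · · ·
· · · ♙ · ♘ · ·
♙ · ♙ · · · · ·
· ♙ ♕ · ♙ ♙ ♙ ♙
♖ ♘ ♗ ♔ · ♗ · ♖


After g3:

· ♞ ♝ ♛ ♚ ♝ · ♜
· ♟ ♟ · ♟ ♟ ♟ ♟
· · · · ♜ · · ♞
♟ · · ♟ · · · ·
· · · ♙ · ♘ · ·
♙ · ♙ · · · ♙ ·
· ♙ ♕ · ♙ ♙ · ♙
♖ ♘ ♗ ♔ · ♗ · ♖



  a b c d e f g h
  ─────────────────
8│· ♞ ♝ ♛ ♚ ♝ · ♜│8
7│· ♟ ♟ · ♟ ♟ ♟ ♟│7
6│· · · · ♜ · · ♞│6
5│♟ · · ♟ · · · ·│5
4│· · · ♙ · ♘ · ·│4
3│♙ · ♙ · · · ♙ ·│3
2│· ♙ ♕ · ♙ ♙ · ♙│2
1│♖ ♘ ♗ ♔ · ♗ · ♖│1
  ─────────────────
  a b c d e f g h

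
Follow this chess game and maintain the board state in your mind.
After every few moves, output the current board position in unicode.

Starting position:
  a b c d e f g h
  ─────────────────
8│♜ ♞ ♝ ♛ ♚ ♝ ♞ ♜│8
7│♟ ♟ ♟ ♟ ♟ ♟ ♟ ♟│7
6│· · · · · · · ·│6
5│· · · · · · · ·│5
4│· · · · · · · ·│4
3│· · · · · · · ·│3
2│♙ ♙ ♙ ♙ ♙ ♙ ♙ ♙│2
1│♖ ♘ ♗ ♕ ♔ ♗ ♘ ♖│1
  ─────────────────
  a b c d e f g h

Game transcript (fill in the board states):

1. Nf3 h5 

  a b c d e f g h
  ─────────────────
8│♜ ♞ ♝ ♛ ♚ ♝ ♞ ♜│8
7│♟ ♟ ♟ ♟ ♟ ♟ ♟ ·│7
6│· · · · · · · ·│6
5│· · · · · · · ♟│5
4│· · · · · · · ·│4
3│· · · · · ♘ · ·│3
2│♙ ♙ ♙ ♙ ♙ ♙ ♙ ♙│2
1│♖ ♘ ♗ ♕ ♔ ♗ · ♖│1
  ─────────────────
  a b c d e f g h

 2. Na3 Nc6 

  a b c d e f g h
  ─────────────────
8│♜ · ♝ ♛ ♚ ♝ ♞ ♜│8
7│♟ ♟ ♟ ♟ ♟ ♟ ♟ ·│7
6│· · ♞ · · · · ·│6
5│· · · · · · · ♟│5
4│· · · · · · · ·│4
3│♘ · · · · ♘ · ·│3
2│♙ ♙ ♙ ♙ ♙ ♙ ♙ ♙│2
1│♖ · ♗ ♕ ♔ ♗ · ♖│1
  ─────────────────
  a b c d e f g h

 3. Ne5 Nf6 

  a b c d e f g h
  ─────────────────
8│♜ · ♝ ♛ ♚ ♝ · ♜│8
7│♟ ♟ ♟ ♟ ♟ ♟ ♟ ·│7
6│· · ♞ · · ♞ · ·│6
5│· · · · ♘ · · ♟│5
4│· · · · · · · ·│4
3│♘ · · · · · · ·│3
2│♙ ♙ ♙ ♙ ♙ ♙ ♙ ♙│2
1│♖ · ♗ ♕ ♔ ♗ · ♖│1
  ─────────────────
  a b c d e f g h

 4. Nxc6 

  a b c d e f g h
  ─────────────────
8│♜ · ♝ ♛ ♚ ♝ · ♜│8
7│♟ ♟ ♟ ♟ ♟ ♟ ♟ ·│7
6│· · ♘ · · ♞ · ·│6
5│· · · · · · · ♟│5
4│· · · · · · · ·│4
3│♘ · · · · · · ·│3
2│♙ ♙ ♙ ♙ ♙ ♙ ♙ ♙│2
1│♖ · ♗ ♕ ♔ ♗ · ♖│1
  ─────────────────
  a b c d e f g h


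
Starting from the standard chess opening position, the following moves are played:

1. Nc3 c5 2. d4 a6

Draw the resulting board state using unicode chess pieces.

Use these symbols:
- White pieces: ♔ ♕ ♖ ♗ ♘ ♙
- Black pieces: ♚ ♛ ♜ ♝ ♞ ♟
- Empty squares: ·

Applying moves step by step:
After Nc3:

♜ ♞ ♝ ♛ ♚ ♝ ♞ ♜
♟ ♟ ♟ ♟ ♟ ♟ ♟ ♟
· · · · · · · ·
· · · · · · · ·
· · · · · · · ·
· · ♘ · · · · ·
♙ ♙ ♙ ♙ ♙ ♙ ♙ ♙
♖ · ♗ ♕ ♔ ♗ ♘ ♖


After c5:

♜ ♞ ♝ ♛ ♚ ♝ ♞ ♜
♟ ♟ · ♟ ♟ ♟ ♟ ♟
· · · · · · · ·
· · ♟ · · · · ·
· · · · · · · ·
· · ♘ · · · · ·
♙ ♙ ♙ ♙ ♙ ♙ ♙ ♙
♖ · ♗ ♕ ♔ ♗ ♘ ♖


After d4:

♜ ♞ ♝ ♛ ♚ ♝ ♞ ♜
♟ ♟ · ♟ ♟ ♟ ♟ ♟
· · · · · · · ·
· · ♟ · · · · ·
· · · ♙ · · · ·
· · ♘ · · · · ·
♙ ♙ ♙ · ♙ ♙ ♙ ♙
♖ · ♗ ♕ ♔ ♗ ♘ ♖


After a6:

♜ ♞ ♝ ♛ ♚ ♝ ♞ ♜
· ♟ · ♟ ♟ ♟ ♟ ♟
♟ · · · · · · ·
· · ♟ · · · · ·
· · · ♙ · · · ·
· · ♘ · · · · ·
♙ ♙ ♙ · ♙ ♙ ♙ ♙
♖ · ♗ ♕ ♔ ♗ ♘ ♖



  a b c d e f g h
  ─────────────────
8│♜ ♞ ♝ ♛ ♚ ♝ ♞ ♜│8
7│· ♟ · ♟ ♟ ♟ ♟ ♟│7
6│♟ · · · · · · ·│6
5│· · ♟ · · · · ·│5
4│· · · ♙ · · · ·│4
3│· · ♘ · · · · ·│3
2│♙ ♙ ♙ · ♙ ♙ ♙ ♙│2
1│♖ · ♗ ♕ ♔ ♗ ♘ ♖│1
  ─────────────────
  a b c d e f g h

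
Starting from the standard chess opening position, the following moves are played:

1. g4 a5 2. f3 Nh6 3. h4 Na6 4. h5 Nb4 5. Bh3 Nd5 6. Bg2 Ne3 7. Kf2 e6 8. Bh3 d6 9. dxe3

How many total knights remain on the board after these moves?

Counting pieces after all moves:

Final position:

  a b c d e f g h
  ─────────────────
8│♜ · ♝ ♛ ♚ ♝ · ♜│8
7│· ♟ ♟ · · ♟ ♟ ♟│7
6│· · · ♟ ♟ · · ♞│6
5│♟ · · · · · · ♙│5
4│· · · · · · ♙ ·│4
3│· · · · ♙ ♙ · ♗│3
2│♙ ♙ ♙ · ♙ ♔ · ·│2
1│♖ ♘ ♗ ♕ · · ♘ ♖│1
  ─────────────────
  a b c d e f g h


3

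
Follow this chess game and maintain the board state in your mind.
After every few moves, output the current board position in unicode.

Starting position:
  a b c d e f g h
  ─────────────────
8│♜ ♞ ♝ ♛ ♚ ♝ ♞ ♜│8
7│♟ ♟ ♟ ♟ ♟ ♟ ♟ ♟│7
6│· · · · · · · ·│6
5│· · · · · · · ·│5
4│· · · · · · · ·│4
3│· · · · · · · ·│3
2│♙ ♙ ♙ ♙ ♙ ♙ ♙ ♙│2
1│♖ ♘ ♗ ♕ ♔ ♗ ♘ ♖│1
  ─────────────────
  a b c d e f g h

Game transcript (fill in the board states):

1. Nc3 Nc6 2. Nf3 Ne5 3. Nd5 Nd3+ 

  a b c d e f g h
  ─────────────────
8│♜ · ♝ ♛ ♚ ♝ ♞ ♜│8
7│♟ ♟ ♟ ♟ ♟ ♟ ♟ ♟│7
6│· · · · · · · ·│6
5│· · · ♘ · · · ·│5
4│· · · · · · · ·│4
3│· · · ♞ · ♘ · ·│3
2│♙ ♙ ♙ ♙ ♙ ♙ ♙ ♙│2
1│♖ · ♗ ♕ ♔ ♗ · ♖│1
  ─────────────────
  a b c d e f g h

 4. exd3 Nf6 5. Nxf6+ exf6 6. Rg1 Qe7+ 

  a b c d e f g h
  ─────────────────
8│♜ · ♝ · ♚ ♝ · ♜│8
7│♟ ♟ ♟ ♟ ♛ ♟ ♟ ♟│7
6│· · · · · ♟ · ·│6
5│· · · · · · · ·│5
4│· · · · · · · ·│4
3│· · · ♙ · ♘ · ·│3
2│♙ ♙ ♙ ♙ · ♙ ♙ ♙│2
1│♖ · ♗ ♕ ♔ ♗ ♖ ·│1
  ─────────────────
  a b c d e f g h

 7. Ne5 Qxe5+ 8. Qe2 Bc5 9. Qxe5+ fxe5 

  a b c d e f g h
  ─────────────────
8│♜ · ♝ · ♚ · · ♜│8
7│♟ ♟ ♟ ♟ · ♟ ♟ ♟│7
6│· · · · · · · ·│6
5│· · ♝ · ♟ · · ·│5
4│· · · · · · · ·│4
3│· · · ♙ · · · ·│3
2│♙ ♙ ♙ ♙ · ♙ ♙ ♙│2
1│♖ · ♗ · ♔ ♗ ♖ ·│1
  ─────────────────
  a b c d e f g h

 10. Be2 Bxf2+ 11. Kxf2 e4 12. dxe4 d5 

  a b c d e f g h
  ─────────────────
8│♜ · ♝ · ♚ · · ♜│8
7│♟ ♟ ♟ · · ♟ ♟ ♟│7
6│· · · · · · · ·│6
5│· · · ♟ · · · ·│5
4│· · · · ♙ · · ·│4
3│· · · · · · · ·│3
2│♙ ♙ ♙ ♙ ♗ ♔ ♙ ♙│2
1│♖ · ♗ · · · ♖ ·│1
  ─────────────────
  a b c d e f g h

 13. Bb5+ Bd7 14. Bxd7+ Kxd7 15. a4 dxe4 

  a b c d e f g h
  ─────────────────
8│♜ · · · · · · ♜│8
7│♟ ♟ ♟ ♚ · ♟ ♟ ♟│7
6│· · · · · · · ·│6
5│· · · · · · · ·│5
4│♙ · · · ♟ · · ·│4
3│· · · · · · · ·│3
2│· ♙ ♙ ♙ · ♔ ♙ ♙│2
1│♖ · ♗ · · · ♖ ·│1
  ─────────────────
  a b c d e f g h

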